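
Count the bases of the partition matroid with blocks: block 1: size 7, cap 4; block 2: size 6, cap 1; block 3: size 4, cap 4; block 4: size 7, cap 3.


A basis picks exactly ci elements from block i.
Number of bases = product of C(|Si|, ci).
= C(7,4) * C(6,1) * C(4,4) * C(7,3)
= 35 * 6 * 1 * 35
= 7350.

7350


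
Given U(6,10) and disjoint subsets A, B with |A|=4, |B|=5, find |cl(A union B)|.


|A union B| = 4 + 5 = 9 (disjoint).
In U(6,10), cl(S) = S if |S| < 6, else cl(S) = E.
Since 9 >= 6, cl(A union B) = E.
|cl(A union B)| = 10.

10


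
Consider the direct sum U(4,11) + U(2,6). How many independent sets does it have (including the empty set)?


For a direct sum, |I(M1+M2)| = |I(M1)| * |I(M2)|.
|I(U(4,11))| = sum C(11,k) for k=0..4 = 562.
|I(U(2,6))| = sum C(6,k) for k=0..2 = 22.
Total = 562 * 22 = 12364.

12364


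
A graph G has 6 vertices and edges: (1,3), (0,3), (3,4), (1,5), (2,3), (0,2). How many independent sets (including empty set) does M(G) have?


An independent set in a graphic matroid is an acyclic edge subset.
G has 6 vertices and 6 edges.
Enumerate all 2^6 = 64 subsets, checking for acyclicity.
Total independent sets = 56.

56


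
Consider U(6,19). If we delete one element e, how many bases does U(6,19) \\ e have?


Deleting e from U(6,19) gives U(6,18) since n > r.
Bases of U(6,18) = C(18,6) = 18564.

18564


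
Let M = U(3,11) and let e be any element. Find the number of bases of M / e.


Contracting e from U(3,11) gives U(2,10).
Bases of U(2,10) = (10 choose 2) = 45.

45


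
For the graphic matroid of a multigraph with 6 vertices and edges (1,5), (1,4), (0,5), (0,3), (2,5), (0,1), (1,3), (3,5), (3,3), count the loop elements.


In a graphic matroid, a loop is a self-loop edge (u,u) with rank 0.
Examining all 9 edges for self-loops...
Self-loops found: (3,3)
Number of loops = 1.

1


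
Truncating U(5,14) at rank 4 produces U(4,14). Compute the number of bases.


Truncating U(5,14) to rank 4 gives U(4,14).
Bases of U(4,14) are all 4-element subsets of 14 elements.
Number of bases = C(14,4) = (14 * 13 * 12 * 11) / (1 * 2 * 3 * 4) = 1001.

1001


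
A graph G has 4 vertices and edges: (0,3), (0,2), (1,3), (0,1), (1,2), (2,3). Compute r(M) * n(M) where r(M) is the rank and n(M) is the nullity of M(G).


r(M) = |V| - c = 4 - 1 = 3.
nullity = |E| - r(M) = 6 - 3 = 3.
Product = 3 * 3 = 9.

9


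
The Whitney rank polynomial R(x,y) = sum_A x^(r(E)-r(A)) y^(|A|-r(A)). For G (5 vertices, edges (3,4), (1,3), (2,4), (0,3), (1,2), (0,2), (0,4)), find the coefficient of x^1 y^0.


R(x,y) = sum over A in 2^E of x^(r(E)-r(A)) * y^(|A|-r(A)).
G has 5 vertices, 7 edges. r(E) = 4.
Enumerate all 2^7 = 128 subsets.
Count subsets with r(E)-r(A)=1 and |A|-r(A)=0: 33.

33


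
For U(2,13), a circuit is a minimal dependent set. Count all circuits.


In U(2,13), circuits are the (3)-element subsets.
Any set of 3 elements is dependent, and removing any one element gives
an independent set of size 2, so it is a minimal dependent set.
Number of circuits = (13 choose 3) = 286.

286


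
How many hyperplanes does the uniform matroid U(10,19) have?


Hyperplanes of U(10,19) are flats of rank 9.
In a uniform matroid, these are exactly the (9)-element subsets.
Count = C(19,9) = 19! / (9! * 10!) = 92378.

92378


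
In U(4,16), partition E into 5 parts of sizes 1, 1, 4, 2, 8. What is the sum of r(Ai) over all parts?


r(Ai) = min(|Ai|, 4) for each part.
Sum = min(1,4) + min(1,4) + min(4,4) + min(2,4) + min(8,4)
    = 1 + 1 + 4 + 2 + 4
    = 12.

12


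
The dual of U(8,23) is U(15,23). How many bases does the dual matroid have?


The dual of U(r,n) is U(n-r, n) = U(15,23).
Bases of U(15,23) are all (15)-element subsets.
|B(M*)| = C(23,15) = 490314.

490314


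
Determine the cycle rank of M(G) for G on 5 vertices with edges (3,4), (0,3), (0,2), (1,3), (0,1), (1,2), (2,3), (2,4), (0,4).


Cycle rank (nullity) = |E| - r(M) = |E| - (|V| - c).
|E| = 9, |V| = 5, c = 1.
Nullity = 9 - (5 - 1) = 9 - 4 = 5.

5


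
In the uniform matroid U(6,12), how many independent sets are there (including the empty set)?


Independent sets of U(6,12) are all subsets of size <= 6.
Count = (12 choose 0) + (12 choose 1) + (12 choose 2) + (12 choose 3) + (12 choose 4) + (12 choose 5) + (12 choose 6)
     = 1 + 12 + 66 + 220 + 495 + 792 + 924
     = 2510.

2510


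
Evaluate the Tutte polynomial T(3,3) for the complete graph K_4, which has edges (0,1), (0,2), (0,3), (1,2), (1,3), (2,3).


T(K_4; x,y) = x^3 + 3x^2 + 4xy + 2x + y^3 + 3y^2 + 2y.
Substituting x=3, y=3:
= 27 + 27 + 36 + 6 + 27 + 27 + 6
= 156.

156


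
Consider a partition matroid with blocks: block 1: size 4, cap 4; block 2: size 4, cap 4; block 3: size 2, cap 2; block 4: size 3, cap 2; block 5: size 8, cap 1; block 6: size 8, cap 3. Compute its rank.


Rank of a partition matroid = sum of min(|Si|, ci) for each block.
= min(4,4) + min(4,4) + min(2,2) + min(3,2) + min(8,1) + min(8,3)
= 4 + 4 + 2 + 2 + 1 + 3
= 16.

16


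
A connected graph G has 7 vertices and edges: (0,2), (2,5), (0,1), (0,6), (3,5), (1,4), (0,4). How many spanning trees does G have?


By Kirchhoff's matrix tree theorem, the number of spanning trees equals
the determinant of any cofactor of the Laplacian matrix L.
G has 7 vertices and 7 edges.
Computing the (6 x 6) cofactor determinant gives 3.

3


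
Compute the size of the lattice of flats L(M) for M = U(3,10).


Flats of U(3,10): every subset of size < 3 is a flat, plus E itself.
Count = C(10,0) + C(10,1) + C(10,2) + 1
     = 1 + 10 + 45 + 1
     = 57.

57


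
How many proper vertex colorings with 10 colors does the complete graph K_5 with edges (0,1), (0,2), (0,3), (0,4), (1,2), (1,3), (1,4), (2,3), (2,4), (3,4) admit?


P(K_5, k) = k(k-1)(k-2)...(k-4).
P(10) = (10) * (9) * (8) * (7) * (6) = 30240.

30240


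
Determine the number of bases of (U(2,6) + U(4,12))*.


(M1+M2)* = M1* + M2*.
M1* = U(4,6), bases: C(6,4) = 15.
M2* = U(8,12), bases: C(12,8) = 495.
|B(M*)| = 15 * 495 = 7425.

7425


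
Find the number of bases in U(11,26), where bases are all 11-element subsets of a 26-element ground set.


Bases of U(11,26) are all 11-element subsets of the 26-element ground set.
Number of bases = C(26,11).
(26 choose 11) = 7726160.

7726160


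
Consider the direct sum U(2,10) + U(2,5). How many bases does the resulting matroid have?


Bases of a direct sum M1 + M2: |B| = |B(M1)| * |B(M2)|.
|B(U(2,10))| = C(10,2) = 45.
|B(U(2,5))| = C(5,2) = 10.
Total bases = 45 * 10 = 450.

450


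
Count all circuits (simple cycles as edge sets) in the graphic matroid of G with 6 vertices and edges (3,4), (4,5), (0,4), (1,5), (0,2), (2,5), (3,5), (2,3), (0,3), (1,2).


A circuit in a graphic matroid = edge set of a simple cycle.
G has 6 vertices and 10 edges.
Enumerating all minimal edge subsets forming cycles...
Total circuits found: 21.

21


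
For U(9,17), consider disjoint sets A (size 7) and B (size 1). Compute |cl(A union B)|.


|A union B| = 7 + 1 = 8 (disjoint).
In U(9,17), cl(S) = S if |S| < 9, else cl(S) = E.
Since 8 < 9, cl(A union B) = A union B.
|cl(A union B)| = 8.

8


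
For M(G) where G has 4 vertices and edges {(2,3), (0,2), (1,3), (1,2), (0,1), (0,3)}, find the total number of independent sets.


An independent set in a graphic matroid is an acyclic edge subset.
G has 4 vertices and 6 edges.
Enumerate all 2^6 = 64 subsets, checking for acyclicity.
Total independent sets = 38.

38


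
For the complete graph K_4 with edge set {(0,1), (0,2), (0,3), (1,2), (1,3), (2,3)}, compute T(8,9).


T(K_4; x,y) = x^3 + 3x^2 + 4xy + 2x + y^3 + 3y^2 + 2y.
Substituting x=8, y=9:
= 512 + 192 + 288 + 16 + 729 + 243 + 18
= 1998.

1998


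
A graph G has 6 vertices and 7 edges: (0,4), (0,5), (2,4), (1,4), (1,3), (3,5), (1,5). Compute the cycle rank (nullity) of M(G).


Cycle rank (nullity) = |E| - r(M) = |E| - (|V| - c).
|E| = 7, |V| = 6, c = 1.
Nullity = 7 - (6 - 1) = 7 - 5 = 2.

2


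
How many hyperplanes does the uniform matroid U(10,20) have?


Hyperplanes of U(10,20) are flats of rank 9.
In a uniform matroid, these are exactly the (9)-element subsets.
Count = C(20,9) = 167960.

167960


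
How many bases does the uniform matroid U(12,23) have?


Bases of U(12,23) are all 12-element subsets of the 23-element ground set.
Number of bases = C(23,12).
(23 choose 12) = 1352078.

1352078


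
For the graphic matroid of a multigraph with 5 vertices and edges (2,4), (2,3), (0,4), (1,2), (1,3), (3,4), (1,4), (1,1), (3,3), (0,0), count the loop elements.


In a graphic matroid, a loop is a self-loop edge (u,u) with rank 0.
Examining all 10 edges for self-loops...
Self-loops found: (1,1), (3,3), (0,0)
Number of loops = 3.

3


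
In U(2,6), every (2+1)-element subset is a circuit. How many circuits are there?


In U(2,6), circuits are the (3)-element subsets.
Any set of 3 elements is dependent, and removing any one element gives
an independent set of size 2, so it is a minimal dependent set.
Number of circuits = C(6,3) = (6 * 5 * 4) / (1 * 2 * 3) = 20.

20


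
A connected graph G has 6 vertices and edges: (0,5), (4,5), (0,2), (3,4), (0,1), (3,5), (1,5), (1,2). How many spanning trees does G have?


By Kirchhoff's matrix tree theorem, the number of spanning trees equals
the determinant of any cofactor of the Laplacian matrix L.
G has 6 vertices and 8 edges.
Computing the (5 x 5) cofactor determinant gives 24.

24


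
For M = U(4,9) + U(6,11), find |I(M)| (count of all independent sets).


For a direct sum, |I(M1+M2)| = |I(M1)| * |I(M2)|.
|I(U(4,9))| = sum C(9,k) for k=0..4 = 256.
|I(U(6,11))| = sum C(11,k) for k=0..6 = 1486.
Total = 256 * 1486 = 380416.

380416


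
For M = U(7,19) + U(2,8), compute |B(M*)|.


(M1+M2)* = M1* + M2*.
M1* = U(12,19), bases: C(19,12) = 50388.
M2* = U(6,8), bases: C(8,6) = 28.
|B(M*)| = 50388 * 28 = 1410864.

1410864


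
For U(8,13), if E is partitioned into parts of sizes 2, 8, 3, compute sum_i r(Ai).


r(Ai) = min(|Ai|, 8) for each part.
Sum = min(2,8) + min(8,8) + min(3,8)
    = 2 + 8 + 3
    = 13.

13


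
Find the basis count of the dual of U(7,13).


The dual of U(r,n) is U(n-r, n) = U(6,13).
Bases of U(6,13) are all (6)-element subsets.
|B(M*)| = (13 choose 6) = 1716.

1716


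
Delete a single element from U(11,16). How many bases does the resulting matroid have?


Deleting e from U(11,16) gives U(11,15) since n > r.
Bases of U(11,15) = C(15,11) = 1365.

1365


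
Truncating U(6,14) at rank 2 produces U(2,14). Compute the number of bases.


Truncating U(6,14) to rank 2 gives U(2,14).
Bases of U(2,14) are all 2-element subsets of 14 elements.
Number of bases = C(14,2) = (14 * 13) / (1 * 2) = 91.

91


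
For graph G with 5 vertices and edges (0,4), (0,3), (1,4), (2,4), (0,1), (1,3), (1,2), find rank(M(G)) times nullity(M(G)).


r(M) = |V| - c = 5 - 1 = 4.
nullity = |E| - r(M) = 7 - 4 = 3.
Product = 4 * 3 = 12.

12


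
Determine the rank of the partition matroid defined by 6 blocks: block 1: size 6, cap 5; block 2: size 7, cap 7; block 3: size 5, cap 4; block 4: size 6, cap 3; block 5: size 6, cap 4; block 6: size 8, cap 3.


Rank of a partition matroid = sum of min(|Si|, ci) for each block.
= min(6,5) + min(7,7) + min(5,4) + min(6,3) + min(6,4) + min(8,3)
= 5 + 7 + 4 + 3 + 4 + 3
= 26.

26


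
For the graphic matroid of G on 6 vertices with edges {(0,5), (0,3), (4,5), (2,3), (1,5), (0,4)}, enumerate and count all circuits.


A circuit in a graphic matroid = edge set of a simple cycle.
G has 6 vertices and 6 edges.
Enumerating all minimal edge subsets forming cycles...
Total circuits found: 1.

1


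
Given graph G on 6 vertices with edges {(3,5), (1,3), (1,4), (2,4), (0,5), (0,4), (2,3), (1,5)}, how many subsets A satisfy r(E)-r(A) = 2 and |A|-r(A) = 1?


R(x,y) = sum over A in 2^E of x^(r(E)-r(A)) * y^(|A|-r(A)).
G has 6 vertices, 8 edges. r(E) = 5.
Enumerate all 2^8 = 256 subsets.
Count subsets with r(E)-r(A)=2 and |A|-r(A)=1: 7.

7


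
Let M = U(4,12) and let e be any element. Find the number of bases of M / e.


Contracting e from U(4,12) gives U(3,11).
Bases of U(3,11) = C(11,3) = 11! / (3! * 8!) = 165.

165


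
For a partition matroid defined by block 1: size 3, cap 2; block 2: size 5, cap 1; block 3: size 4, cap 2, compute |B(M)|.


A basis picks exactly ci elements from block i.
Number of bases = product of C(|Si|, ci).
= C(3,2) * C(5,1) * C(4,2)
= 3 * 5 * 6
= 90.

90


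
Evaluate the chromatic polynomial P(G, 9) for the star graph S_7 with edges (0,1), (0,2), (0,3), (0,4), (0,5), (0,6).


P(tree, k) = k * (k-1)^(6) for any tree on 7 vertices.
P(9) = 9 * 8^6 = 9 * 262144 = 2359296.

2359296


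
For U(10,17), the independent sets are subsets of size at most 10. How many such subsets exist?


Independent sets of U(10,17) are all subsets of size <= 10.
Count = C(17,0) + C(17,1) + C(17,2) + C(17,3) + C(17,4) + C(17,5) + C(17,6) + C(17,7) + C(17,8) + C(17,9) + C(17,10)
     = 1 + 17 + 136 + 680 + 2380 + 6188 + 12376 + 19448 + 24310 + 24310 + 19448
     = 109294.

109294


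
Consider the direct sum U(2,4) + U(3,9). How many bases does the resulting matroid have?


Bases of a direct sum M1 + M2: |B| = |B(M1)| * |B(M2)|.
|B(U(2,4))| = C(4,2) = 6.
|B(U(3,9))| = C(9,3) = 84.
Total bases = 6 * 84 = 504.

504


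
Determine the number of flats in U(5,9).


Flats of U(5,9): every subset of size < 5 is a flat, plus E itself.
Count = C(9,0) + C(9,1) + C(9,2) + C(9,3) + C(9,4) + 1
     = 1 + 9 + 36 + 84 + 126 + 1
     = 257.

257


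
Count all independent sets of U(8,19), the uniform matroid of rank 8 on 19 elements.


Independent sets of U(8,19) are all subsets of size <= 8.
Count = C(19,0) + C(19,1) + C(19,2) + C(19,3) + C(19,4) + C(19,5) + C(19,6) + C(19,7) + C(19,8)
     = 1 + 19 + 171 + 969 + 3876 + 11628 + 27132 + 50388 + 75582
     = 169766.

169766


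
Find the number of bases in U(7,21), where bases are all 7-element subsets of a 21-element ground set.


Bases of U(7,21) are all 7-element subsets of the 21-element ground set.
Number of bases = C(21,7).
C(21,7) = 116280.

116280


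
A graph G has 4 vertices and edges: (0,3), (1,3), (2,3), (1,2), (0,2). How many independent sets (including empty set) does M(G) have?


An independent set in a graphic matroid is an acyclic edge subset.
G has 4 vertices and 5 edges.
Enumerate all 2^5 = 32 subsets, checking for acyclicity.
Total independent sets = 24.

24


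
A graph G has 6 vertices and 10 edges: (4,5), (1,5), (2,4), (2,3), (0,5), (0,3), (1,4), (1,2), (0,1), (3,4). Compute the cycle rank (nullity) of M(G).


Cycle rank (nullity) = |E| - r(M) = |E| - (|V| - c).
|E| = 10, |V| = 6, c = 1.
Nullity = 10 - (6 - 1) = 10 - 5 = 5.

5


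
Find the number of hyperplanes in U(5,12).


Hyperplanes of U(5,12) are flats of rank 4.
In a uniform matroid, these are exactly the (4)-element subsets.
Count = (12 choose 4) = 495.

495


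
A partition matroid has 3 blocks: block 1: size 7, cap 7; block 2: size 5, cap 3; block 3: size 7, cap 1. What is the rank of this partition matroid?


Rank of a partition matroid = sum of min(|Si|, ci) for each block.
= min(7,7) + min(5,3) + min(7,1)
= 7 + 3 + 1
= 11.

11


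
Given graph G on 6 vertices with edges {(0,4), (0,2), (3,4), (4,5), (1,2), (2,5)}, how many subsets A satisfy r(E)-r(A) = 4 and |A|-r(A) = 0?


R(x,y) = sum over A in 2^E of x^(r(E)-r(A)) * y^(|A|-r(A)).
G has 6 vertices, 6 edges. r(E) = 5.
Enumerate all 2^6 = 64 subsets.
Count subsets with r(E)-r(A)=4 and |A|-r(A)=0: 6.

6


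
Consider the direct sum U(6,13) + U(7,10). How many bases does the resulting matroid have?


Bases of a direct sum M1 + M2: |B| = |B(M1)| * |B(M2)|.
|B(U(6,13))| = C(13,6) = 1716.
|B(U(7,10))| = C(10,7) = 120.
Total bases = 1716 * 120 = 205920.

205920


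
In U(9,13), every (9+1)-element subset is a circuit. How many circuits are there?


In U(9,13), circuits are the (10)-element subsets.
Any set of 10 elements is dependent, and removing any one element gives
an independent set of size 9, so it is a minimal dependent set.
Number of circuits = C(13,10) = 13! / (10! * 3!) = 286.

286


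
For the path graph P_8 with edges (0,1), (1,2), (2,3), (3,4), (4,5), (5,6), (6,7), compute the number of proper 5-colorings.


P(P_8, k) = k * (k-1)^(7).
P(5) = 5 * 4^7 = 5 * 16384 = 81920.

81920


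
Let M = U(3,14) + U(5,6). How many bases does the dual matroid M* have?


(M1+M2)* = M1* + M2*.
M1* = U(11,14), bases: C(14,11) = 364.
M2* = U(1,6), bases: C(6,1) = 6.
|B(M*)| = 364 * 6 = 2184.

2184


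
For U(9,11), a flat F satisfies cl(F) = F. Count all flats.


Flats of U(9,11): every subset of size < 9 is a flat, plus E itself.
Count = C(11,0) + C(11,1) + C(11,2) + C(11,3) + C(11,4) + C(11,5) + C(11,6) + C(11,7) + C(11,8) + 1
     = 1 + 11 + 55 + 165 + 330 + 462 + 462 + 330 + 165 + 1
     = 1982.

1982


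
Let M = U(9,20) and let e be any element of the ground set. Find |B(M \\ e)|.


Deleting e from U(9,20) gives U(9,19) since n > r.
Bases of U(9,19) = C(19,9) = 19! / (9! * 10!) = 92378.

92378


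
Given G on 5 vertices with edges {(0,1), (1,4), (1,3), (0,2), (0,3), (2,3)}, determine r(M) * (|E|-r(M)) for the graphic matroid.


r(M) = |V| - c = 5 - 1 = 4.
nullity = |E| - r(M) = 6 - 4 = 2.
Product = 4 * 2 = 8.

8


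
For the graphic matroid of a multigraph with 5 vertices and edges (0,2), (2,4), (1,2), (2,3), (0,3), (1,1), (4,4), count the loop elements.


In a graphic matroid, a loop is a self-loop edge (u,u) with rank 0.
Examining all 7 edges for self-loops...
Self-loops found: (1,1), (4,4)
Number of loops = 2.

2


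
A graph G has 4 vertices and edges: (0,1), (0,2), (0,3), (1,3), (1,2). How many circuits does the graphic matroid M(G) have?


A circuit in a graphic matroid = edge set of a simple cycle.
G has 4 vertices and 5 edges.
Enumerating all minimal edge subsets forming cycles...
Total circuits found: 3.

3


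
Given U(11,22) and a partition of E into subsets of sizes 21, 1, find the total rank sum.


r(Ai) = min(|Ai|, 11) for each part.
Sum = min(21,11) + min(1,11)
    = 11 + 1
    = 12.

12


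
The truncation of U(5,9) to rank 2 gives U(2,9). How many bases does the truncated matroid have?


Truncating U(5,9) to rank 2 gives U(2,9).
Bases of U(2,9) are all 2-element subsets of 9 elements.
Number of bases = C(9,2) = 9! / (2! * 7!) = 36.

36


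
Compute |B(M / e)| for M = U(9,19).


Contracting e from U(9,19) gives U(8,18).
Bases of U(8,18) = C(18,8) = 43758.

43758


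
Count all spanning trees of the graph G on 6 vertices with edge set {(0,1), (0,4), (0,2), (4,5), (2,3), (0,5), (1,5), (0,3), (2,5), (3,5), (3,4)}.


By Kirchhoff's matrix tree theorem, the number of spanning trees equals
the determinant of any cofactor of the Laplacian matrix L.
G has 6 vertices and 11 edges.
Computing the (5 x 5) cofactor determinant gives 180.

180


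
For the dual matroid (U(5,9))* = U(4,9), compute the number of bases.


The dual of U(r,n) is U(n-r, n) = U(4,9).
Bases of U(4,9) are all (4)-element subsets.
|B(M*)| = C(9,4) = (9 * 8 * 7 * 6) / (1 * 2 * 3 * 4) = 126.

126


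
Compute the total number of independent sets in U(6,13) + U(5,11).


For a direct sum, |I(M1+M2)| = |I(M1)| * |I(M2)|.
|I(U(6,13))| = sum C(13,k) for k=0..6 = 4096.
|I(U(5,11))| = sum C(11,k) for k=0..5 = 1024.
Total = 4096 * 1024 = 4194304.

4194304


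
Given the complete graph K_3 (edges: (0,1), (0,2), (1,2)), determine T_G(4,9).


T(K_3; x,y) = x^2 + x + y.
T(4,9) = 16 + 4 + 9 = 29.

29


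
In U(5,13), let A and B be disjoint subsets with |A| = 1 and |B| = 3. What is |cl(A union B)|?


|A union B| = 1 + 3 = 4 (disjoint).
In U(5,13), cl(S) = S if |S| < 5, else cl(S) = E.
Since 4 < 5, cl(A union B) = A union B.
|cl(A union B)| = 4.

4


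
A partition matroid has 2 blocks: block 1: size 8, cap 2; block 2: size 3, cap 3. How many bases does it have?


A basis picks exactly ci elements from block i.
Number of bases = product of C(|Si|, ci).
= C(8,2) * C(3,3)
= 28 * 1
= 28.

28


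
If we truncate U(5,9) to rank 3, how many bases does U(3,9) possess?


Truncating U(5,9) to rank 3 gives U(3,9).
Bases of U(3,9) are all 3-element subsets of 9 elements.
Number of bases = (9 choose 3) = 84.

84


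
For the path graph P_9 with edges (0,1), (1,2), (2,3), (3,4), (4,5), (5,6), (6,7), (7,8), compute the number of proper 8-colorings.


P(P_9, k) = k * (k-1)^(8).
P(8) = 8 * 7^8 = 8 * 5764801 = 46118408.

46118408


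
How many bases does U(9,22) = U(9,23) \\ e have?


Deleting e from U(9,23) gives U(9,22) since n > r.
Bases of U(9,22) = C(22,9) = 22! / (9! * 13!) = 497420.

497420


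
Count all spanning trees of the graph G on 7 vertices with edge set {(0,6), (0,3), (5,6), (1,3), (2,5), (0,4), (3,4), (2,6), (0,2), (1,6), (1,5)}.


By Kirchhoff's matrix tree theorem, the number of spanning trees equals
the determinant of any cofactor of the Laplacian matrix L.
G has 7 vertices and 11 edges.
Computing the (6 x 6) cofactor determinant gives 177.

177


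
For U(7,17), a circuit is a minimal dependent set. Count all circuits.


In U(7,17), circuits are the (8)-element subsets.
Any set of 8 elements is dependent, and removing any one element gives
an independent set of size 7, so it is a minimal dependent set.
Number of circuits = (17 choose 8) = 24310.

24310


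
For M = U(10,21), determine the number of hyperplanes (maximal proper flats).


Hyperplanes of U(10,21) are flats of rank 9.
In a uniform matroid, these are exactly the (9)-element subsets.
Count = C(21,9) = 21! / (9! * 12!) = 293930.

293930


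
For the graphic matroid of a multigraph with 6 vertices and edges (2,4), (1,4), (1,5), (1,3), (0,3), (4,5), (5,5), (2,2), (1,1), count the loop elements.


In a graphic matroid, a loop is a self-loop edge (u,u) with rank 0.
Examining all 9 edges for self-loops...
Self-loops found: (5,5), (2,2), (1,1)
Number of loops = 3.

3


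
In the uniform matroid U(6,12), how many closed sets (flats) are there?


Flats of U(6,12): every subset of size < 6 is a flat, plus E itself.
Count = (12 choose 0) + (12 choose 1) + (12 choose 2) + (12 choose 3) + (12 choose 4) + (12 choose 5) + 1
     = 1 + 12 + 66 + 220 + 495 + 792 + 1
     = 1587.

1587


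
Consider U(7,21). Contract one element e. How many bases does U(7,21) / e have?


Contracting e from U(7,21) gives U(6,20).
Bases of U(6,20) = C(20,6) = 38760.

38760


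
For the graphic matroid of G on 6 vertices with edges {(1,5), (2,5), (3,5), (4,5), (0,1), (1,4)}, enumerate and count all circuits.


A circuit in a graphic matroid = edge set of a simple cycle.
G has 6 vertices and 6 edges.
Enumerating all minimal edge subsets forming cycles...
Total circuits found: 1.

1


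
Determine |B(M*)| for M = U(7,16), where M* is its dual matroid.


The dual of U(r,n) is U(n-r, n) = U(9,16).
Bases of U(9,16) are all (9)-element subsets.
|B(M*)| = C(16,9) = 16! / (9! * 7!) = 11440.

11440


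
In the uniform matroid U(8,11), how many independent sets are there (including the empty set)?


Independent sets of U(8,11) are all subsets of size <= 8.
Count = (11 choose 0) + (11 choose 1) + (11 choose 2) + (11 choose 3) + (11 choose 4) + (11 choose 5) + (11 choose 6) + (11 choose 7) + (11 choose 8)
     = 1 + 11 + 55 + 165 + 330 + 462 + 462 + 330 + 165
     = 1981.

1981


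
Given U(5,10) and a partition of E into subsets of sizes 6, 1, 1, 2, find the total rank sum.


r(Ai) = min(|Ai|, 5) for each part.
Sum = min(6,5) + min(1,5) + min(1,5) + min(2,5)
    = 5 + 1 + 1 + 2
    = 9.

9


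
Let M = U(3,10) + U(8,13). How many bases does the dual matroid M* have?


(M1+M2)* = M1* + M2*.
M1* = U(7,10), bases: C(10,7) = 120.
M2* = U(5,13), bases: C(13,5) = 1287.
|B(M*)| = 120 * 1287 = 154440.

154440


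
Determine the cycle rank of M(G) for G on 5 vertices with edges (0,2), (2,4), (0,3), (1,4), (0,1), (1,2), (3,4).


Cycle rank (nullity) = |E| - r(M) = |E| - (|V| - c).
|E| = 7, |V| = 5, c = 1.
Nullity = 7 - (5 - 1) = 7 - 4 = 3.

3


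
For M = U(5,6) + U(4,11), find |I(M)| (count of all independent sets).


For a direct sum, |I(M1+M2)| = |I(M1)| * |I(M2)|.
|I(U(5,6))| = sum C(6,k) for k=0..5 = 63.
|I(U(4,11))| = sum C(11,k) for k=0..4 = 562.
Total = 63 * 562 = 35406.

35406


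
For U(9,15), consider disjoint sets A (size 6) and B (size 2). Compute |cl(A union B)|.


|A union B| = 6 + 2 = 8 (disjoint).
In U(9,15), cl(S) = S if |S| < 9, else cl(S) = E.
Since 8 < 9, cl(A union B) = A union B.
|cl(A union B)| = 8.

8


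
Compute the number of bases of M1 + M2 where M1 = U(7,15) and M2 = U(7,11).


Bases of a direct sum M1 + M2: |B| = |B(M1)| * |B(M2)|.
|B(U(7,15))| = C(15,7) = 6435.
|B(U(7,11))| = C(11,7) = 330.
Total bases = 6435 * 330 = 2123550.

2123550


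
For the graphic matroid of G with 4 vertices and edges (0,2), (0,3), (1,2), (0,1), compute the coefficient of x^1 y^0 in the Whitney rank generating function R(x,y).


R(x,y) = sum over A in 2^E of x^(r(E)-r(A)) * y^(|A|-r(A)).
G has 4 vertices, 4 edges. r(E) = 3.
Enumerate all 2^4 = 16 subsets.
Count subsets with r(E)-r(A)=1 and |A|-r(A)=0: 6.

6


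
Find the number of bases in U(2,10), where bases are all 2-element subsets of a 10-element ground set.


Bases of U(2,10) are all 2-element subsets of the 10-element ground set.
Number of bases = C(10,2).
(10 choose 2) = 45.

45


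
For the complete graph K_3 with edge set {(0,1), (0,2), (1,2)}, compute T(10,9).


T(K_3; x,y) = x^2 + x + y.
T(10,9) = 100 + 10 + 9 = 119.

119


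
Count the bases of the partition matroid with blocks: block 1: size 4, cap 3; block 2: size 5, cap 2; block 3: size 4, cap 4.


A basis picks exactly ci elements from block i.
Number of bases = product of C(|Si|, ci).
= C(4,3) * C(5,2) * C(4,4)
= 4 * 10 * 1
= 40.

40


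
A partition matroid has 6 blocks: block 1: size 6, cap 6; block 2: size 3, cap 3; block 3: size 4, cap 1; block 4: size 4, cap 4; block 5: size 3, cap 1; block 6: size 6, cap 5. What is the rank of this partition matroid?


Rank of a partition matroid = sum of min(|Si|, ci) for each block.
= min(6,6) + min(3,3) + min(4,1) + min(4,4) + min(3,1) + min(6,5)
= 6 + 3 + 1 + 4 + 1 + 5
= 20.

20


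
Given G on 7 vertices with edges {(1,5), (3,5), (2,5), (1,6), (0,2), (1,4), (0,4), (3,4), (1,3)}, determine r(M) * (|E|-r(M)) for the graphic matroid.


r(M) = |V| - c = 7 - 1 = 6.
nullity = |E| - r(M) = 9 - 6 = 3.
Product = 6 * 3 = 18.

18


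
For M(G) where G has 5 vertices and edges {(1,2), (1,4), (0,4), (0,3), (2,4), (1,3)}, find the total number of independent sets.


An independent set in a graphic matroid is an acyclic edge subset.
G has 5 vertices and 6 edges.
Enumerate all 2^6 = 64 subsets, checking for acyclicity.
Total independent sets = 52.

52


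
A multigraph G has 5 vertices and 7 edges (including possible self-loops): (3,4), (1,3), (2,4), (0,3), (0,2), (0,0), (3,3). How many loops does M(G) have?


In a graphic matroid, a loop is a self-loop edge (u,u) with rank 0.
Examining all 7 edges for self-loops...
Self-loops found: (0,0), (3,3)
Number of loops = 2.

2


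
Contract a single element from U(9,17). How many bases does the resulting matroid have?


Contracting e from U(9,17) gives U(8,16).
Bases of U(8,16) = C(16,8) = 16! / (8! * 8!) = 12870.

12870


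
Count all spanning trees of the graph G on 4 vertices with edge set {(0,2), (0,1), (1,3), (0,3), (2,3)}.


By Kirchhoff's matrix tree theorem, the number of spanning trees equals
the determinant of any cofactor of the Laplacian matrix L.
G has 4 vertices and 5 edges.
Computing the (3 x 3) cofactor determinant gives 8.

8


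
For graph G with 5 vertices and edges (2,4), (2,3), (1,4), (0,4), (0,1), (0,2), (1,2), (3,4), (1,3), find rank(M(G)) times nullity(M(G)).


r(M) = |V| - c = 5 - 1 = 4.
nullity = |E| - r(M) = 9 - 4 = 5.
Product = 4 * 5 = 20.

20


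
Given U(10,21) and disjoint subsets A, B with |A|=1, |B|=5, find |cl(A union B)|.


|A union B| = 1 + 5 = 6 (disjoint).
In U(10,21), cl(S) = S if |S| < 10, else cl(S) = E.
Since 6 < 10, cl(A union B) = A union B.
|cl(A union B)| = 6.

6


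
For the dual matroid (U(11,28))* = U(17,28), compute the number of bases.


The dual of U(r,n) is U(n-r, n) = U(17,28).
Bases of U(17,28) are all (17)-element subsets.
|B(M*)| = (28 choose 17) = 21474180.

21474180


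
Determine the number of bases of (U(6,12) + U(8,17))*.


(M1+M2)* = M1* + M2*.
M1* = U(6,12), bases: C(12,6) = 924.
M2* = U(9,17), bases: C(17,9) = 24310.
|B(M*)| = 924 * 24310 = 22462440.

22462440


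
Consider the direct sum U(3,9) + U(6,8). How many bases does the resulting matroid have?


Bases of a direct sum M1 + M2: |B| = |B(M1)| * |B(M2)|.
|B(U(3,9))| = C(9,3) = 84.
|B(U(6,8))| = C(8,6) = 28.
Total bases = 84 * 28 = 2352.

2352


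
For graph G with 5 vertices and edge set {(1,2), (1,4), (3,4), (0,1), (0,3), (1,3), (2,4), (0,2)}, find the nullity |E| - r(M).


Cycle rank (nullity) = |E| - r(M) = |E| - (|V| - c).
|E| = 8, |V| = 5, c = 1.
Nullity = 8 - (5 - 1) = 8 - 4 = 4.

4


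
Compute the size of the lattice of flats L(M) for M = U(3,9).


Flats of U(3,9): every subset of size < 3 is a flat, plus E itself.
Count = C(9,0) + C(9,1) + C(9,2) + 1
     = 1 + 9 + 36 + 1
     = 47.

47


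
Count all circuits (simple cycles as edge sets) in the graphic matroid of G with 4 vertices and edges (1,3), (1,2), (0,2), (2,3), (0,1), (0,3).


A circuit in a graphic matroid = edge set of a simple cycle.
G has 4 vertices and 6 edges.
Enumerating all minimal edge subsets forming cycles...
Total circuits found: 7.

7


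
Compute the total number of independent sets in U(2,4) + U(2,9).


For a direct sum, |I(M1+M2)| = |I(M1)| * |I(M2)|.
|I(U(2,4))| = sum C(4,k) for k=0..2 = 11.
|I(U(2,9))| = sum C(9,k) for k=0..2 = 46.
Total = 11 * 46 = 506.

506


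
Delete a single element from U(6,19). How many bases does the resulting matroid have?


Deleting e from U(6,19) gives U(6,18) since n > r.
Bases of U(6,18) = C(18,6) = 18564.

18564


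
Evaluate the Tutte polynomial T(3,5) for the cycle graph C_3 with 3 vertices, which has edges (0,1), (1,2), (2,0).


T(C_3; x,y) = x + x^2 + ... + x^(2) + y.
T(3,5) = 3^1 + 3^2 + 5
= 3 + 9 + 5
= 17.

17


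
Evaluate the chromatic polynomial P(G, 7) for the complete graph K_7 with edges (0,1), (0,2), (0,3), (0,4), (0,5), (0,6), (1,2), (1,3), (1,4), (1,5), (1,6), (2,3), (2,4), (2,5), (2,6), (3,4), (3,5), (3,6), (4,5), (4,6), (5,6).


P(K_7, k) = k(k-1)(k-2)...(k-6).
P(7) = (7) * (6) * (5) * (4) * (3) * (2) * (1) = 5040.

5040


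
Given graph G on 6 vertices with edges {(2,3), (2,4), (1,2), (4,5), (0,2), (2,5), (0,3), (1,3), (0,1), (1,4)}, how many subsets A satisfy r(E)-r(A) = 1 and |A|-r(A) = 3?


R(x,y) = sum over A in 2^E of x^(r(E)-r(A)) * y^(|A|-r(A)).
G has 6 vertices, 10 edges. r(E) = 5.
Enumerate all 2^10 = 1024 subsets.
Count subsets with r(E)-r(A)=1 and |A|-r(A)=3: 12.

12


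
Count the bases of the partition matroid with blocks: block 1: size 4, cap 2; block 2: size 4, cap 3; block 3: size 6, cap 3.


A basis picks exactly ci elements from block i.
Number of bases = product of C(|Si|, ci).
= C(4,2) * C(4,3) * C(6,3)
= 6 * 4 * 20
= 480.

480


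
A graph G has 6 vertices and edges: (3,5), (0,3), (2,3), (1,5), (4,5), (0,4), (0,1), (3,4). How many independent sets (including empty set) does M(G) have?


An independent set in a graphic matroid is an acyclic edge subset.
G has 6 vertices and 8 edges.
Enumerate all 2^8 = 256 subsets, checking for acyclicity.
Total independent sets = 172.

172


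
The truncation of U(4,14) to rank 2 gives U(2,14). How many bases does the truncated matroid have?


Truncating U(4,14) to rank 2 gives U(2,14).
Bases of U(2,14) are all 2-element subsets of 14 elements.
Number of bases = C(14,2) = (14 * 13) / (1 * 2) = 91.

91


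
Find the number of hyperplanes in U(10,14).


Hyperplanes of U(10,14) are flats of rank 9.
In a uniform matroid, these are exactly the (9)-element subsets.
Count = C(14,9) = 2002.

2002


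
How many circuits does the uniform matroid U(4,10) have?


In U(4,10), circuits are the (5)-element subsets.
Any set of 5 elements is dependent, and removing any one element gives
an independent set of size 4, so it is a minimal dependent set.
Number of circuits = (10 choose 5) = 252.

252


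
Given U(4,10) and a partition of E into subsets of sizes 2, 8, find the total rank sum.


r(Ai) = min(|Ai|, 4) for each part.
Sum = min(2,4) + min(8,4)
    = 2 + 4
    = 6.

6


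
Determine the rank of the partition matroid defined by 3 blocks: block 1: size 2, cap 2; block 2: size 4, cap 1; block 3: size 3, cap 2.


Rank of a partition matroid = sum of min(|Si|, ci) for each block.
= min(2,2) + min(4,1) + min(3,2)
= 2 + 1 + 2
= 5.

5


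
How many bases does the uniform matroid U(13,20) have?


Bases of U(13,20) are all 13-element subsets of the 20-element ground set.
Number of bases = C(20,13).
C(20,13) = 77520.

77520


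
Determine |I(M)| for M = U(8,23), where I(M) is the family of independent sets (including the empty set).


Independent sets of U(8,23) are all subsets of size <= 8.
Count = C(23,0) + C(23,1) + C(23,2) + C(23,3) + C(23,4) + C(23,5) + C(23,6) + C(23,7) + C(23,8)
     = 1 + 23 + 253 + 1771 + 8855 + 33649 + 100947 + 245157 + 490314
     = 880970.

880970


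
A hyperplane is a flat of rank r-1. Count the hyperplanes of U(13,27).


Hyperplanes of U(13,27) are flats of rank 12.
In a uniform matroid, these are exactly the (12)-element subsets.
Count = (27 choose 12) = 17383860.

17383860


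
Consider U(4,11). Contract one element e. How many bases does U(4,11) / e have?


Contracting e from U(4,11) gives U(3,10).
Bases of U(3,10) = C(10,3) = (10 * 9 * 8) / (1 * 2 * 3) = 120.

120


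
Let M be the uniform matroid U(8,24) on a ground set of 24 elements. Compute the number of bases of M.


Bases of U(8,24) are all 8-element subsets of the 24-element ground set.
Number of bases = C(24,8).
C(24,8) = 735471.

735471


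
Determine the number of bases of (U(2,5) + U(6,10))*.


(M1+M2)* = M1* + M2*.
M1* = U(3,5), bases: C(5,3) = 10.
M2* = U(4,10), bases: C(10,4) = 210.
|B(M*)| = 10 * 210 = 2100.

2100


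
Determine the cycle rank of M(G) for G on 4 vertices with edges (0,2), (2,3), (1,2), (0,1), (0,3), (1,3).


Cycle rank (nullity) = |E| - r(M) = |E| - (|V| - c).
|E| = 6, |V| = 4, c = 1.
Nullity = 6 - (4 - 1) = 6 - 3 = 3.

3


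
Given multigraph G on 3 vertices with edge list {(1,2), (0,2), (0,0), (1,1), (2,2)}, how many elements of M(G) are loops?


In a graphic matroid, a loop is a self-loop edge (u,u) with rank 0.
Examining all 5 edges for self-loops...
Self-loops found: (0,0), (1,1), (2,2)
Number of loops = 3.

3


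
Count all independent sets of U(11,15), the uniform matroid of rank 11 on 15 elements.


Independent sets of U(11,15) are all subsets of size <= 11.
Count = (15 choose 0) + (15 choose 1) + (15 choose 2) + (15 choose 3) + (15 choose 4) + (15 choose 5) + (15 choose 6) + (15 choose 7) + (15 choose 8) + (15 choose 9) + (15 choose 10) + (15 choose 11)
     = 1 + 15 + 105 + 455 + 1365 + 3003 + 5005 + 6435 + 6435 + 5005 + 3003 + 1365
     = 32192.

32192


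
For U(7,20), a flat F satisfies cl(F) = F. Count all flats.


Flats of U(7,20): every subset of size < 7 is a flat, plus E itself.
Count = C(20,0) + C(20,1) + C(20,2) + C(20,3) + C(20,4) + C(20,5) + C(20,6) + 1
     = 1 + 20 + 190 + 1140 + 4845 + 15504 + 38760 + 1
     = 60461.

60461


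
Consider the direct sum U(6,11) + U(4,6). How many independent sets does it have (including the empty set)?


For a direct sum, |I(M1+M2)| = |I(M1)| * |I(M2)|.
|I(U(6,11))| = sum C(11,k) for k=0..6 = 1486.
|I(U(4,6))| = sum C(6,k) for k=0..4 = 57.
Total = 1486 * 57 = 84702.

84702


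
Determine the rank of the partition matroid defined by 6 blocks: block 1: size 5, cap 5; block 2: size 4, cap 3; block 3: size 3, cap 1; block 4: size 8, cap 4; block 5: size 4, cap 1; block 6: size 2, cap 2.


Rank of a partition matroid = sum of min(|Si|, ci) for each block.
= min(5,5) + min(4,3) + min(3,1) + min(8,4) + min(4,1) + min(2,2)
= 5 + 3 + 1 + 4 + 1 + 2
= 16.

16


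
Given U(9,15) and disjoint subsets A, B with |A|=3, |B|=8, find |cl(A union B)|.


|A union B| = 3 + 8 = 11 (disjoint).
In U(9,15), cl(S) = S if |S| < 9, else cl(S) = E.
Since 11 >= 9, cl(A union B) = E.
|cl(A union B)| = 15.

15


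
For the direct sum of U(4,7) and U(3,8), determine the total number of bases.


Bases of a direct sum M1 + M2: |B| = |B(M1)| * |B(M2)|.
|B(U(4,7))| = C(7,4) = 35.
|B(U(3,8))| = C(8,3) = 56.
Total bases = 35 * 56 = 1960.

1960


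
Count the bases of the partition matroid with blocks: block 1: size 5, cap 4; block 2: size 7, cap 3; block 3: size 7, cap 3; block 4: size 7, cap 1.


A basis picks exactly ci elements from block i.
Number of bases = product of C(|Si|, ci).
= C(5,4) * C(7,3) * C(7,3) * C(7,1)
= 5 * 35 * 35 * 7
= 42875.

42875


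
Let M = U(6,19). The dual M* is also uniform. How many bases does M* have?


The dual of U(r,n) is U(n-r, n) = U(13,19).
Bases of U(13,19) are all (13)-element subsets.
|B(M*)| = C(19,13) = 27132.

27132


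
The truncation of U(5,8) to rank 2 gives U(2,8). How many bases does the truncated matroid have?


Truncating U(5,8) to rank 2 gives U(2,8).
Bases of U(2,8) are all 2-element subsets of 8 elements.
Number of bases = C(8,2) = (8 * 7) / (1 * 2) = 28.

28


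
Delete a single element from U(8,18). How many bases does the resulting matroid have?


Deleting e from U(8,18) gives U(8,17) since n > r.
Bases of U(8,17) = C(17,8) = 24310.

24310


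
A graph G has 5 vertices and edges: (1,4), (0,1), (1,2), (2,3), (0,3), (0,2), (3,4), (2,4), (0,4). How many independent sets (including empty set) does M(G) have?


An independent set in a graphic matroid is an acyclic edge subset.
G has 5 vertices and 9 edges.
Enumerate all 2^9 = 512 subsets, checking for acyclicity.
Total independent sets = 198.

198


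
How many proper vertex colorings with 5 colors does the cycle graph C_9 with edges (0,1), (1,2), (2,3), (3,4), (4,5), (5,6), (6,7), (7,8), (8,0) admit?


P(C_9, k) = (k-1)^9 + (-1)^9*(k-1).
P(5) = (4)^9 - 4
= 262144 - 4 = 262140.

262140


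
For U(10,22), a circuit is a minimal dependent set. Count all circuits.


In U(10,22), circuits are the (11)-element subsets.
Any set of 11 elements is dependent, and removing any one element gives
an independent set of size 10, so it is a minimal dependent set.
Number of circuits = C(22,11) = 705432.

705432


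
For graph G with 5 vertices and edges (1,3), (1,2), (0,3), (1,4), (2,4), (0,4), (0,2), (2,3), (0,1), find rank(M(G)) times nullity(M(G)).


r(M) = |V| - c = 5 - 1 = 4.
nullity = |E| - r(M) = 9 - 4 = 5.
Product = 4 * 5 = 20.

20


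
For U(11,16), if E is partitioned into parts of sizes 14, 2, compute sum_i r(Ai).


r(Ai) = min(|Ai|, 11) for each part.
Sum = min(14,11) + min(2,11)
    = 11 + 2
    = 13.

13


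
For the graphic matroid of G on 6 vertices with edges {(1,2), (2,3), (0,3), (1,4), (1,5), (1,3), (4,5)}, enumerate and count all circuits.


A circuit in a graphic matroid = edge set of a simple cycle.
G has 6 vertices and 7 edges.
Enumerating all minimal edge subsets forming cycles...
Total circuits found: 2.

2


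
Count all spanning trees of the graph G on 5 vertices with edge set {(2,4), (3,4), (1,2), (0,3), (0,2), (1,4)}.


By Kirchhoff's matrix tree theorem, the number of spanning trees equals
the determinant of any cofactor of the Laplacian matrix L.
G has 5 vertices and 6 edges.
Computing the (4 x 4) cofactor determinant gives 11.

11
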